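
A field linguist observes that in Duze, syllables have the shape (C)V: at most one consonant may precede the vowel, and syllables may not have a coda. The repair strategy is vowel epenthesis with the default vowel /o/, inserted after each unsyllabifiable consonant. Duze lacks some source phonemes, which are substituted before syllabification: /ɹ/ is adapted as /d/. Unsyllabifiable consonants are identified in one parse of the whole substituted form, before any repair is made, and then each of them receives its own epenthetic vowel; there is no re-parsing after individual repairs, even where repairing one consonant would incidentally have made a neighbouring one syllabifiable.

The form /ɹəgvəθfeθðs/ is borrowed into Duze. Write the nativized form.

dəgovəθofeθoðoso

Substitution: /ɹ/ → /d/, giving /dəgvəθfeθðs/.
The consonants /g/, /θ/, /θ/, /ð/, /s/ cannot be parsed into a legal (C)V syllable (no codas are permitted; onsets are limited to one consonant).
Each unlicensed consonant becomes the onset of a new syllable: /g/ → /go/, /θ/ → /θo/, /θ/ → /θo/, /ð/ → /ðo/, /s/ → /so/.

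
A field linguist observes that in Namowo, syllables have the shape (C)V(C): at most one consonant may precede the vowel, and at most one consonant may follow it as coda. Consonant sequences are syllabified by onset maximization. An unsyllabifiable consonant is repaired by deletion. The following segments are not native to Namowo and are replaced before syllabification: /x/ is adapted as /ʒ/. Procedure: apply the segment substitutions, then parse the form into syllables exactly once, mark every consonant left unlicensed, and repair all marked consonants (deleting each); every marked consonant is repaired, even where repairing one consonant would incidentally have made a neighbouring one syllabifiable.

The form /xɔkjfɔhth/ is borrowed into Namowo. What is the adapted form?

ʒɔkfɔh

Substitution: /x/ → /ʒ/, giving /ʒɔkjfɔhth/.
The consonants /j/, /t/, /h/ cannot be parsed into a legal (C)V(C) syllable (at most one coda consonant is licensed; onsets are limited to one consonant).
Deletion applies to /j/, /t/, /h/.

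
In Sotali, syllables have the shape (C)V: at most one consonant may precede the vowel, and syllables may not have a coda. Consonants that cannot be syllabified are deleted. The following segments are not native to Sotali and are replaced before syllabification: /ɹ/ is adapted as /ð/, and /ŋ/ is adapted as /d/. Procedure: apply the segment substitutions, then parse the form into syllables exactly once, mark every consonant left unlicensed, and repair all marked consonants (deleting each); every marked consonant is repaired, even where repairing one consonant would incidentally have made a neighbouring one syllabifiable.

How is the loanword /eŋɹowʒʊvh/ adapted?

Substitution: /ŋ/ → /d/, /ɹ/ → /ð/, giving /edðowʒʊvh/.
Syllabifying with onset maximization leaves /d/, /w/, /v/, /h/ stranded (no codas are permitted; onsets are limited to one consonant).
Deletion applies to /d/, /w/, /v/, /h/.

eðoʒʊ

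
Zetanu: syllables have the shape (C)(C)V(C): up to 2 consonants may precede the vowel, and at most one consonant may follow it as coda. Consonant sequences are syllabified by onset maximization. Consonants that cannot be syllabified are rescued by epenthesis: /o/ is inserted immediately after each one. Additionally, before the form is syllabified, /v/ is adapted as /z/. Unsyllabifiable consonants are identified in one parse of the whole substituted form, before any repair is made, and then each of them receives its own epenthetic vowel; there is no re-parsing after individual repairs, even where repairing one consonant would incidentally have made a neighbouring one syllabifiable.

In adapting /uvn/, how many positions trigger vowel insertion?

1

After substitution the input is /uzn/.
The unsyllabifiable consonants are /n/; each receives one epenthetic vowel.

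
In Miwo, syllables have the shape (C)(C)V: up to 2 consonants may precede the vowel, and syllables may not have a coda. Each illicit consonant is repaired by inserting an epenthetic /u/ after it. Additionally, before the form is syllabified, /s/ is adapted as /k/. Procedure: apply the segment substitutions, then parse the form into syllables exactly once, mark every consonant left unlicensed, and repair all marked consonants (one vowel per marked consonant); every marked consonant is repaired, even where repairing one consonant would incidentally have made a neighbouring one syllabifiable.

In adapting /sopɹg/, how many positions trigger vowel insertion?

3

After substitution the input is /kopɹg/.
The unsyllabifiable consonants are /p/, /ɹ/, /g/; each receives one epenthetic vowel.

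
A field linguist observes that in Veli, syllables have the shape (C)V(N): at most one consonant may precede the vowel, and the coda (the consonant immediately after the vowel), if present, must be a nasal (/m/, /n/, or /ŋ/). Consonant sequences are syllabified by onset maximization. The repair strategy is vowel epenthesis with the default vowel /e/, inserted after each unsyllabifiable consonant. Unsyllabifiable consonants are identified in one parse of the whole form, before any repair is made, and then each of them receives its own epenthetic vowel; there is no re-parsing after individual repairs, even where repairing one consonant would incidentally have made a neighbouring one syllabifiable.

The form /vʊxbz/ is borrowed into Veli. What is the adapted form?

vʊxebeze

Under (C)V(N), the unsyllabifiable consonants are /x/, /b/, /z/ (only a nasal (/m/, /n/, or /ŋ/) is licensed in coda position; onsets are limited to one consonant).
Each unlicensed consonant becomes the onset of a new syllable: /x/ → /xe/, /b/ → /be/, /z/ → /ze/.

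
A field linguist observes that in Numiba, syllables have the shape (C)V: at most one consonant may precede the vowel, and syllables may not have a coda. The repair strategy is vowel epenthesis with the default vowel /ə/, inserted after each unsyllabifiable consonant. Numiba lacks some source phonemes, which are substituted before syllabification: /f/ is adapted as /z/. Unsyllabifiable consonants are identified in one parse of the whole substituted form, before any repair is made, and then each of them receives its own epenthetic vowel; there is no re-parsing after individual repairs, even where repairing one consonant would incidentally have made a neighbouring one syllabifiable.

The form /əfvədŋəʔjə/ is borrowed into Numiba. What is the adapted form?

Substitution: /f/ → /z/, giving /əzvədŋəʔjə/.
The consonants /z/, /d/, /ʔ/ cannot be parsed into a legal (C)V syllable (no codas are permitted; onsets are limited to one consonant).
Epenthesis after each stranded consonant: /z/ → /zə/, /d/ → /də/, /ʔ/ → /ʔə/.

əzəvədəŋəʔəjə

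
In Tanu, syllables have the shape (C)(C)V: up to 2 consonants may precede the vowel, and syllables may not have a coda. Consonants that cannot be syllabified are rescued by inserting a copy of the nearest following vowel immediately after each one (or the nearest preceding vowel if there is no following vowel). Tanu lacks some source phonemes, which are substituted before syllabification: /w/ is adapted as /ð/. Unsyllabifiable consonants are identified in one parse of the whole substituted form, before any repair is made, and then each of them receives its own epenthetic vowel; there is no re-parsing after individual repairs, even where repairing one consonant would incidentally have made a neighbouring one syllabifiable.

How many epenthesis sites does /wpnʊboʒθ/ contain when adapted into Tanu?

After substitution the input is /ðpnʊboʒθ/.
The unsyllabifiable consonants are /ð/, /ʒ/, /θ/; each receives one epenthetic vowel.

3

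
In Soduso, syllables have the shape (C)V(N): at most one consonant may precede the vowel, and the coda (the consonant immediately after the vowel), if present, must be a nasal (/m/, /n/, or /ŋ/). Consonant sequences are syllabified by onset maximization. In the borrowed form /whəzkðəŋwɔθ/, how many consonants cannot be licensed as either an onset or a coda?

4

The consonants /w/, /z/, /k/, /θ/ cannot be parsed into a legal (C)V(N) syllable (only a nasal (/m/, /n/, or /ŋ/) is licensed in coda position; onsets are limited to one consonant).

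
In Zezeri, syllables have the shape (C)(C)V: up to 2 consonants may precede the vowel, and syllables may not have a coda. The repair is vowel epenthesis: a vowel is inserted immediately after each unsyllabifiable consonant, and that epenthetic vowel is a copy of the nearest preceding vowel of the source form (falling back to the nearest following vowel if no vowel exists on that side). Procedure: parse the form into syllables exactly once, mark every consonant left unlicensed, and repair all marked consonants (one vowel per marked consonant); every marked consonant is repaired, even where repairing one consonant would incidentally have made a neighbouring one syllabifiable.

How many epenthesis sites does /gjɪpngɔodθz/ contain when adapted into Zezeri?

The unsyllabifiable consonants are /p/, /d/, /θ/, /z/; each receives one epenthetic vowel.

4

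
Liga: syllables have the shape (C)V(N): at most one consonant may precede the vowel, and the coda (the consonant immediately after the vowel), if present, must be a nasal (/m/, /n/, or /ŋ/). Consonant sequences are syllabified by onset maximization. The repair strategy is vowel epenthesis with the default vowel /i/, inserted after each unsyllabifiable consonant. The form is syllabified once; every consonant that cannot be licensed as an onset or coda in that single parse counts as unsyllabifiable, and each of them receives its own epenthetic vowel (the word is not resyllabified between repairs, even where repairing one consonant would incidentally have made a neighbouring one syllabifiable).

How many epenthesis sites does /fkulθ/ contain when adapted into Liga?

3

The unsyllabifiable consonants are /f/, /l/, /θ/; each receives one epenthetic vowel.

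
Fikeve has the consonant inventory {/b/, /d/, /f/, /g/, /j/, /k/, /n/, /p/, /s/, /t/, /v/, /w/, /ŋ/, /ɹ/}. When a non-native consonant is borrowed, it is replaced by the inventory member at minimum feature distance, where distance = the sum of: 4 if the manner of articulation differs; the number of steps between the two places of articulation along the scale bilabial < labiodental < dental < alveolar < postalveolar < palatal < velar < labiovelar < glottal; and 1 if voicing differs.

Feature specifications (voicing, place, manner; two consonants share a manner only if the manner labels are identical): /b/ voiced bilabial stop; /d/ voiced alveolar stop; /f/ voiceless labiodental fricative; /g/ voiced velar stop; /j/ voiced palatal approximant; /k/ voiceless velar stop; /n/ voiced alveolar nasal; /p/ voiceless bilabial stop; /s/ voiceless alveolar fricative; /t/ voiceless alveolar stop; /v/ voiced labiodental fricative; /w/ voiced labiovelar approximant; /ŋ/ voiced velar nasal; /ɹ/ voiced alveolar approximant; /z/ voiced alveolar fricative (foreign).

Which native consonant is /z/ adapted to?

s

/s/ is closest: same manner (fricative), place distance 0 (alveolar→alveolar), voicing differs (+1); total 1. Next closest is /v/ at distance 2.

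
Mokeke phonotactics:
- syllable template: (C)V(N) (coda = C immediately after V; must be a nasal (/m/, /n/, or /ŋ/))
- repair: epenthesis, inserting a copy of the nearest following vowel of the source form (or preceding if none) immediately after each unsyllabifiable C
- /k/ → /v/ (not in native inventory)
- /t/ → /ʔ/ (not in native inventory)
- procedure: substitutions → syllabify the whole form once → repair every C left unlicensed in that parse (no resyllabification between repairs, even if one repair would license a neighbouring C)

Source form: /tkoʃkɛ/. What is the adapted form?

Substitution: /t/ → /ʔ/, /k/ → /v/, giving /ʔvoʃvɛ/.
Syllabifying with onset maximization leaves /ʔ/, /ʃ/ stranded (only a nasal (/m/, /n/, or /ŋ/) is licensed in coda position; onsets are limited to one consonant).
Each unlicensed consonant becomes the onset of a new syllable: /ʔ/ → /ʔo/, /ʃ/ → /ʃɛ/.

ʔovoʃɛvɛ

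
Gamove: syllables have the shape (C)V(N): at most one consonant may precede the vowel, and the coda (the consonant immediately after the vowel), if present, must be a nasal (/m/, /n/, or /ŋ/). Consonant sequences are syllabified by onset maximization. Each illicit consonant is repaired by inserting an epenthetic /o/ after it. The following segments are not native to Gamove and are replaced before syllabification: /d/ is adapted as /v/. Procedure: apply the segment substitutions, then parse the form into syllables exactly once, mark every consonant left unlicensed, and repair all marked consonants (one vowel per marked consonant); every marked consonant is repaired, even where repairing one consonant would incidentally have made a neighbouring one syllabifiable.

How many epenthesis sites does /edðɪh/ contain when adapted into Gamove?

2

After substitution the input is /evðɪh/.
The unsyllabifiable consonants are /v/, /h/; each receives one epenthetic vowel.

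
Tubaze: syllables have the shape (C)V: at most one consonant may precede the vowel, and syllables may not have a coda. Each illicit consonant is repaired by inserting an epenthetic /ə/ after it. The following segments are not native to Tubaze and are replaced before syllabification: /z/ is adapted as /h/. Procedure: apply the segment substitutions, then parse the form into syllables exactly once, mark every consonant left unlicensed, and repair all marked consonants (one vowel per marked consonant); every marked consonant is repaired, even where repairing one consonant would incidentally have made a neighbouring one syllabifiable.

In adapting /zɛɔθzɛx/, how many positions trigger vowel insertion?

2

After substitution the input is /hɛɔθhɛx/.
The unsyllabifiable consonants are /θ/, /x/; each receives one epenthetic vowel.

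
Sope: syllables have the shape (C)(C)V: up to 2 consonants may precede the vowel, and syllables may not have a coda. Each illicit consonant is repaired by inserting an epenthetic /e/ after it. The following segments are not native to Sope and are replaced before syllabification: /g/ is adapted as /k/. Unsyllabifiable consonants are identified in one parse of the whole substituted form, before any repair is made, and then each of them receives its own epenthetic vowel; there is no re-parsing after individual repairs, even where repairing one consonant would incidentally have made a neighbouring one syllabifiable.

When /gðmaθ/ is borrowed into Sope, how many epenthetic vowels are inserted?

After substitution the input is /kðmaθ/.
The unsyllabifiable consonants are /k/, /θ/; each receives one epenthetic vowel.

2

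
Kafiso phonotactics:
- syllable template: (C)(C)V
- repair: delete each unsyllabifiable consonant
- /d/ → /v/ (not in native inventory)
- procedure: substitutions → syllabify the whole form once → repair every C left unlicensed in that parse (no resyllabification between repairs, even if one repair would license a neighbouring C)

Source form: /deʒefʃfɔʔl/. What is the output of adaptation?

Substitution: /d/ → /v/, giving /veʒefʃfɔʔl/.
The consonants /f/, /ʔ/, /l/ cannot be parsed into a legal (C)(C)V syllable (no codas are permitted; onsets may contain at most 2 consonants).
Deleting the stranded consonants removes /f/, /ʔ/, /l/.

veʒeʃfɔ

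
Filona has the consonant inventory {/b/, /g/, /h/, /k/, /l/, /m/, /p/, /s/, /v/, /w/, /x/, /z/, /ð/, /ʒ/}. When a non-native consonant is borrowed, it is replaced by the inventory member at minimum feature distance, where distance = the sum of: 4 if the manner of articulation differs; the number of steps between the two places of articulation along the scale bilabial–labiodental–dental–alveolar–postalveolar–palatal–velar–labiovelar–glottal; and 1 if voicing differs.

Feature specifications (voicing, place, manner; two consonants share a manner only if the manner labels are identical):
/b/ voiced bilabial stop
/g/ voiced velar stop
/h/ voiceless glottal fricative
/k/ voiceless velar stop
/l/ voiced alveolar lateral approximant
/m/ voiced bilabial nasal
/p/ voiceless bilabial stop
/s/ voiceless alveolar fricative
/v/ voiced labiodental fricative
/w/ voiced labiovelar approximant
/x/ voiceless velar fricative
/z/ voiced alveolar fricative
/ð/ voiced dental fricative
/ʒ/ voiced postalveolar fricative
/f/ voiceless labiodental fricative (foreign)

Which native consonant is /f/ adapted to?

v

/v/ is closest: same manner (fricative), place distance 0 (labiodental→labiodental), voicing differs (+1); total 1. Next closest is /s/ at distance 2.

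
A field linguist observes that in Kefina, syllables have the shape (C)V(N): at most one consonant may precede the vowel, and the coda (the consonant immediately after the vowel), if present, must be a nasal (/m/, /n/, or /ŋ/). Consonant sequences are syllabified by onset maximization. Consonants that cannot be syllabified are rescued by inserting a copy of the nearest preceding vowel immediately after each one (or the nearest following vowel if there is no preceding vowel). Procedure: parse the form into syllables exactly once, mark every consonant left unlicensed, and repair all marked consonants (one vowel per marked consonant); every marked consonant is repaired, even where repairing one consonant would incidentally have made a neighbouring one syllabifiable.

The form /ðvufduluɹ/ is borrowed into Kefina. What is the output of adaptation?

ðuvufuduluɹu

The consonants /ð/, /f/, /ɹ/ cannot be parsed into a legal (C)V(N) syllable (only a nasal (/m/, /n/, or /ŋ/) is licensed in coda position; onsets are limited to one consonant).
Epenthesis after each stranded consonant: /ð/ → /ðu/, /f/ → /fu/, /ɹ/ → /ɹu/.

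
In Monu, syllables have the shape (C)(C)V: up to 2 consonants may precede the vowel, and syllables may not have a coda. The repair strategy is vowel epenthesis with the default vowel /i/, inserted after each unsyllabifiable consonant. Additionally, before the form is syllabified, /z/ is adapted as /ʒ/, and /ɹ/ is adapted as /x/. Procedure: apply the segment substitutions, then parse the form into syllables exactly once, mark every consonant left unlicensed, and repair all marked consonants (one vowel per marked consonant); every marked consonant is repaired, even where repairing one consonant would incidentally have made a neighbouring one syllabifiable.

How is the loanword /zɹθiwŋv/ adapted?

Substitution: /z/ → /ʒ/, /ɹ/ → /x/, giving /ʒxθiwŋv/.
The consonants /ʒ/, /w/, /ŋ/, /v/ cannot be parsed into a legal (C)(C)V syllable (no codas are permitted; onsets may contain at most 2 consonants).
Each unlicensed consonant becomes the onset of a new syllable: /ʒ/ → /ʒi/, /w/ → /wi/, /ŋ/ → /ŋi/, /v/ → /vi/.

ʒixθiwiŋivi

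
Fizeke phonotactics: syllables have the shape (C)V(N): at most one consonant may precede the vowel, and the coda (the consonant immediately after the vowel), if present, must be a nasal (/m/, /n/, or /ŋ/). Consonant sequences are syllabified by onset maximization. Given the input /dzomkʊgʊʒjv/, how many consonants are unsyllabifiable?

4

Under (C)V(N), the unsyllabifiable consonants are /d/, /ʒ/, /j/, /v/ (only a nasal (/m/, /n/, or /ŋ/) is licensed in coda position; onsets are limited to one consonant).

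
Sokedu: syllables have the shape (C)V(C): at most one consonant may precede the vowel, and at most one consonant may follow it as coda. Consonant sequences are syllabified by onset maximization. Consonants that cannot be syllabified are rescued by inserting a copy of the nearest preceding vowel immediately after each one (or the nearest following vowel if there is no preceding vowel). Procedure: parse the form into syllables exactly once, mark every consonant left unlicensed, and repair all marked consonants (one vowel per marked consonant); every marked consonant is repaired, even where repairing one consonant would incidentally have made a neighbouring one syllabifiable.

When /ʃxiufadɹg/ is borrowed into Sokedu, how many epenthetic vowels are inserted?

3

The unsyllabifiable consonants are /ʃ/, /ɹ/, /g/; each receives one epenthetic vowel.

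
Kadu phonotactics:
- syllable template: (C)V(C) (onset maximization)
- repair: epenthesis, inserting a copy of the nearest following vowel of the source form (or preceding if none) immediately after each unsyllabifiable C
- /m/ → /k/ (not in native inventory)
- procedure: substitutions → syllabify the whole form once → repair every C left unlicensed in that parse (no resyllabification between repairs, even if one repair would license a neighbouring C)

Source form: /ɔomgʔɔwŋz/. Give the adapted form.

Substitution: /m/ → /k/, giving /ɔokgʔɔwŋz/.
The consonants /g/, /ŋ/, /z/ cannot be parsed into a legal (C)V(C) syllable (at most one coda consonant is licensed; onsets are limited to one consonant).
Each unlicensed consonant becomes the onset of a new syllable: /g/ → /gɔ/, /ŋ/ → /ŋɔ/, /z/ → /zɔ/.

ɔokgɔʔɔwŋɔzɔ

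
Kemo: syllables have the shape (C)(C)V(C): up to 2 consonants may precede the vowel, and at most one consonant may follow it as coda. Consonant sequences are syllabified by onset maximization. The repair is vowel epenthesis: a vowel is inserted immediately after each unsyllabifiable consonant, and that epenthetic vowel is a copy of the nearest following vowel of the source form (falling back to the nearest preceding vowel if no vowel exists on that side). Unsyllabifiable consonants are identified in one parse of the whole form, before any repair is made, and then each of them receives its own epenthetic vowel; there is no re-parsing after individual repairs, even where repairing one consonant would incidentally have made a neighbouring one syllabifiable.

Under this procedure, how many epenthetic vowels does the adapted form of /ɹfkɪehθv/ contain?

3

The unsyllabifiable consonants are /ɹ/, /θ/, /v/; each receives one epenthetic vowel.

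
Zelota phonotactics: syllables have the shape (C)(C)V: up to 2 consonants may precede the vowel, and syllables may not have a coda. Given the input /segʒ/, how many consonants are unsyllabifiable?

2

The consonants /g/, /ʒ/ cannot be parsed into a legal (C)(C)V syllable (no codas are permitted; onsets may contain at most 2 consonants).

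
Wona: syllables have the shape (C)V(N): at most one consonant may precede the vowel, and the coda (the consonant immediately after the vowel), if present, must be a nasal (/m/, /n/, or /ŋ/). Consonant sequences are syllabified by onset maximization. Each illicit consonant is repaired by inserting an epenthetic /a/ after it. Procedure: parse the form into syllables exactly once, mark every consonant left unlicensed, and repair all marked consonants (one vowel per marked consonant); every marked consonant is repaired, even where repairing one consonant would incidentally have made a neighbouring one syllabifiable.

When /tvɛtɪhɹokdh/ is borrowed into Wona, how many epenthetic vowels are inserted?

The unsyllabifiable consonants are /t/, /h/, /k/, /d/, /h/; each receives one epenthetic vowel.

5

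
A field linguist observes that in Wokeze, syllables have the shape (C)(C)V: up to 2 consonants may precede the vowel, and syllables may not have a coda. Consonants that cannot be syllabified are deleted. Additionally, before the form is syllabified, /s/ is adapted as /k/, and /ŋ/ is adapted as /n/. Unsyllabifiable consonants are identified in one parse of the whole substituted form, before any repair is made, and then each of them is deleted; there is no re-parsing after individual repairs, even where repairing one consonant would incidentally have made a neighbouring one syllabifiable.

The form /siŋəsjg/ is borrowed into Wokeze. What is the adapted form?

Substitution: /s/ → /k/, /ŋ/ → /n/, giving /kinəkjg/.
Under (C)(C)V, the unsyllabifiable consonants are /k/, /j/, /g/ (no codas are permitted; onsets may contain at most 2 consonants).
Each unlicensed consonant is deleted: /k/, /j/, /g/.

kinə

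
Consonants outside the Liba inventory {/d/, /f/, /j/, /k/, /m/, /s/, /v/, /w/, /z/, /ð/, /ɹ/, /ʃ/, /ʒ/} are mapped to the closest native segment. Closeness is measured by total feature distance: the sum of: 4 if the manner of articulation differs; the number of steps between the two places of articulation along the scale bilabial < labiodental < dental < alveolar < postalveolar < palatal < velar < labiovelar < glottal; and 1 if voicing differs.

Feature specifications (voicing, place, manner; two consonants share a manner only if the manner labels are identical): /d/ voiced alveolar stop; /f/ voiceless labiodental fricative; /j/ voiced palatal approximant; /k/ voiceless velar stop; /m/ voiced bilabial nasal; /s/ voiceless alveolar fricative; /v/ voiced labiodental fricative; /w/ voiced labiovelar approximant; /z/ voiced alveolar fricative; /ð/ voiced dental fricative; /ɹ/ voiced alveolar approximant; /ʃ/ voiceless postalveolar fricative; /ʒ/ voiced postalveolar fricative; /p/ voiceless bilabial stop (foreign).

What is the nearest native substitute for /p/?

d

/d/ is closest: same manner (stop), place distance 3 (bilabial→alveolar), voicing differs (+1); total 4. Next closest is /f/ at distance 5.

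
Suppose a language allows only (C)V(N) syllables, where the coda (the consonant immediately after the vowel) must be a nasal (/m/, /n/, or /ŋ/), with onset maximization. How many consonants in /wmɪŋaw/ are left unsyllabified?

Syllabifying with onset maximization leaves /w/, /w/ stranded (only a nasal (/m/, /n/, or /ŋ/) is licensed in coda position; onsets are limited to one consonant).

2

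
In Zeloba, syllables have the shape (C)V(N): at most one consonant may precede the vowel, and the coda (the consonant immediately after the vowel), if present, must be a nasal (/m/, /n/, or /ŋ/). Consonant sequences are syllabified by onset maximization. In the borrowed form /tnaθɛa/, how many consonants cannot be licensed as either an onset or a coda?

Syllabifying with onset maximization leaves /t/ stranded (only a nasal (/m/, /n/, or /ŋ/) is licensed in coda position; onsets are limited to one consonant).

1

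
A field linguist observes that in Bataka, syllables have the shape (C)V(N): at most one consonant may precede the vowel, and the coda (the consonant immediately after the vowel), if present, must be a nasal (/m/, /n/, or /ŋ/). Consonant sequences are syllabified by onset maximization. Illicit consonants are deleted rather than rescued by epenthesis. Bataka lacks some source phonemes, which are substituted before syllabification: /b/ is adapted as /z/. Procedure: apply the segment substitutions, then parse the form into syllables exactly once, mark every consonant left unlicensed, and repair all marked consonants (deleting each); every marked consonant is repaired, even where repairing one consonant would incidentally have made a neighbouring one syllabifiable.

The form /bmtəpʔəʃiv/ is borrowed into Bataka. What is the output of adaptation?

Substitution: /b/ → /z/, giving /zmtəpʔəʃiv/.
Syllabifying with onset maximization leaves /z/, /m/, /p/, /v/ stranded (only a nasal (/m/, /n/, or /ŋ/) is licensed in coda position; onsets are limited to one consonant).
Each unlicensed consonant is deleted: /z/, /m/, /p/, /v/.

təʔəʃi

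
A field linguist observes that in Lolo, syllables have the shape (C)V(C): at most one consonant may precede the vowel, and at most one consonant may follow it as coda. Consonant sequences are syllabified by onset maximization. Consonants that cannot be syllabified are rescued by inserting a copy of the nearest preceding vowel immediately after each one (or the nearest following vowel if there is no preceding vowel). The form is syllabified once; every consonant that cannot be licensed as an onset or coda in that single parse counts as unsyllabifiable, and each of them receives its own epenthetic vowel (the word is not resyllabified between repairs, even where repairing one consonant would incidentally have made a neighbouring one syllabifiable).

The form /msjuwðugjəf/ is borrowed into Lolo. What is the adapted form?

musujuwðugjəf

Syllabifying with onset maximization leaves /m/, /s/ stranded (at most one coda consonant is licensed; onsets are limited to one consonant).
Each unlicensed consonant becomes the onset of a new syllable: /m/ → /mu/, /s/ → /su/.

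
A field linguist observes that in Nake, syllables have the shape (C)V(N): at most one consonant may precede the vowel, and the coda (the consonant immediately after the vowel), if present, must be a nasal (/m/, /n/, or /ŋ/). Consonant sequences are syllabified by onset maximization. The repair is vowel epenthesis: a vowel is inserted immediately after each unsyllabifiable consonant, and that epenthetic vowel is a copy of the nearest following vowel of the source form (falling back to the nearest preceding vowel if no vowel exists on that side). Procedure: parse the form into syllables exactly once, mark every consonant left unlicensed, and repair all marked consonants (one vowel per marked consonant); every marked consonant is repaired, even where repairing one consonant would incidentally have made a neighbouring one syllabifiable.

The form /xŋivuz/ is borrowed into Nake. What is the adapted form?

xiŋivuzu

Syllabifying with onset maximization leaves /x/, /z/ stranded (only a nasal (/m/, /n/, or /ŋ/) is licensed in coda position; onsets are limited to one consonant).
Epenthesis after each stranded consonant: /x/ → /xi/, /z/ → /zu/.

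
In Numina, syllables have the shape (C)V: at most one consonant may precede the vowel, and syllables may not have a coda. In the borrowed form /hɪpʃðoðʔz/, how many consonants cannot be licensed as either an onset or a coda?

5

Under (C)V, the unsyllabifiable consonants are /p/, /ʃ/, /ð/, /ʔ/, /z/ (no codas are permitted; onsets are limited to one consonant).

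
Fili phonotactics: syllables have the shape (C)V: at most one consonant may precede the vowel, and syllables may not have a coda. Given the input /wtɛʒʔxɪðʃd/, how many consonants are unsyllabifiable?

6

Under (C)V, the unsyllabifiable consonants are /w/, /ʒ/, /ʔ/, /ð/, /ʃ/, /d/ (no codas are permitted; onsets are limited to one consonant).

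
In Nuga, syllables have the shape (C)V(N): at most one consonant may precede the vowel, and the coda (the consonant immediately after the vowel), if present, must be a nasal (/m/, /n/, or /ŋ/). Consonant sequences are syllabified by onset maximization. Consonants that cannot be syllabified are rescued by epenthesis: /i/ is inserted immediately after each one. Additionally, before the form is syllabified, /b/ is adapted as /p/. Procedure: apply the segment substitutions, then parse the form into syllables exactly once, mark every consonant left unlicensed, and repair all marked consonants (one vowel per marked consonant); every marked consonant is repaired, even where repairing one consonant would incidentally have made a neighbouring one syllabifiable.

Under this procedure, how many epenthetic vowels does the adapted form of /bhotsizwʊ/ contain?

After substitution the input is /photsizwʊ/.
The unsyllabifiable consonants are /p/, /t/, /z/; each receives one epenthetic vowel.

3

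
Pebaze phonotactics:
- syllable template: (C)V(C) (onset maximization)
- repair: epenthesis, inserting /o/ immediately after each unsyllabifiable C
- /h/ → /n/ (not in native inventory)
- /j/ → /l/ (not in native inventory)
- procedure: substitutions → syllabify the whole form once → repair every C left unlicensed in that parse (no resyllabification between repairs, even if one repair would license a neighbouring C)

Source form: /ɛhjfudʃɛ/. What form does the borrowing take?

Substitution: /h/ → /n/, /j/ → /l/, giving /ɛnlfudʃɛ/.
Syllabifying with onset maximization leaves /l/ stranded (at most one coda consonant is licensed; onsets are limited to one consonant).
Each unlicensed consonant becomes the onset of a new syllable: /l/ → /lo/.

ɛnlofudʃɛ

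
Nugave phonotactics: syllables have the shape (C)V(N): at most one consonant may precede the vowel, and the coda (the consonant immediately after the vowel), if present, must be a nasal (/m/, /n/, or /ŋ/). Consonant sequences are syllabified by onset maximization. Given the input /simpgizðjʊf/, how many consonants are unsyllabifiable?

4

Syllabifying with onset maximization leaves /p/, /z/, /ð/, /f/ stranded (only a nasal (/m/, /n/, or /ŋ/) is licensed in coda position; onsets are limited to one consonant).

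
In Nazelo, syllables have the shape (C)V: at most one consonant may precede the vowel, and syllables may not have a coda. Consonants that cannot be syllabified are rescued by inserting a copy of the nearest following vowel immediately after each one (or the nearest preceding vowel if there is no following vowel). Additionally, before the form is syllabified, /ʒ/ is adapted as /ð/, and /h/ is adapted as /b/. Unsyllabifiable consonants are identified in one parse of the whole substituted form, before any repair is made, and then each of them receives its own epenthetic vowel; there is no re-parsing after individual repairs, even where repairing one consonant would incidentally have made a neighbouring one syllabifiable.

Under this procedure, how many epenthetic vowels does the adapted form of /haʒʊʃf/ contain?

After substitution the input is /baðʊʃf/.
The unsyllabifiable consonants are /ʃ/, /f/; each receives one epenthetic vowel.

2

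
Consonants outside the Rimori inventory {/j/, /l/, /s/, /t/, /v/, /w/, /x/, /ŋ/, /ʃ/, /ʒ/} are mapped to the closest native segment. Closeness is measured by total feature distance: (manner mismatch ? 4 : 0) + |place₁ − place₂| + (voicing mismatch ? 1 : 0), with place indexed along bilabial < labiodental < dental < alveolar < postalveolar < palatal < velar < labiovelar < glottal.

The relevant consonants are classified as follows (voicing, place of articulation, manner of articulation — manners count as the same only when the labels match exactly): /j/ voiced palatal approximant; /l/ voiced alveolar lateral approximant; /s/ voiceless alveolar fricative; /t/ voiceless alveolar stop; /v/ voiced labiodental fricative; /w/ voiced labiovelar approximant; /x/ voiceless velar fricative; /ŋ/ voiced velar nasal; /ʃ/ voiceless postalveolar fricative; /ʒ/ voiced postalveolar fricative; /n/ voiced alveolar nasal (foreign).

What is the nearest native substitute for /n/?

ŋ

/ŋ/ is closest: same manner (nasal), place distance 3 (alveolar→velar), same voicing; total 3. Next closest is /l/ at distance 4.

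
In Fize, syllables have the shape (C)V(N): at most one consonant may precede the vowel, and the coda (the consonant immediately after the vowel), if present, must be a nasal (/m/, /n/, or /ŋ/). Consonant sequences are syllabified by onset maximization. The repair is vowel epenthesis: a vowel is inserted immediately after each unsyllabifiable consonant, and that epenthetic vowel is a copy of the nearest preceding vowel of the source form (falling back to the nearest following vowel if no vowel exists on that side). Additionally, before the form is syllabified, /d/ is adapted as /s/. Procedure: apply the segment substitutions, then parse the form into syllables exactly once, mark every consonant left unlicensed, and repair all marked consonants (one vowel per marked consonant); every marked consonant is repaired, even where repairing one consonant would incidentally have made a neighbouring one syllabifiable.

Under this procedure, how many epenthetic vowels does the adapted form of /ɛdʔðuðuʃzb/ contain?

After substitution the input is /ɛsʔðuðuʃzb/.
The unsyllabifiable consonants are /s/, /ʔ/, /ʃ/, /z/, /b/; each receives one epenthetic vowel.

5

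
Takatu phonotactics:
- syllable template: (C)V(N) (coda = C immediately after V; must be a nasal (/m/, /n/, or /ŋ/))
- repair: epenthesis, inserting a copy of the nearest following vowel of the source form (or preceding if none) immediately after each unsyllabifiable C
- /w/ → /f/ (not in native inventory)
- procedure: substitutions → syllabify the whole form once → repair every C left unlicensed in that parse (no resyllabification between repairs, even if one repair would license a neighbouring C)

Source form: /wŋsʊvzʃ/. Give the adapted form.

fʊŋʊsʊvʊzʊʃʊ

Substitution: /w/ → /f/, giving /fŋsʊvzʃ/.
Syllabifying with onset maximization leaves /f/, /ŋ/, /v/, /z/, /ʃ/ stranded (only a nasal (/m/, /n/, or /ŋ/) is licensed in coda position; onsets are limited to one consonant).
Inserting the epenthetic vowel yields /f/ → /fʊ/, /ŋ/ → /ŋʊ/, /v/ → /vʊ/, /z/ → /zʊ/, /ʃ/ → /ʃʊ/.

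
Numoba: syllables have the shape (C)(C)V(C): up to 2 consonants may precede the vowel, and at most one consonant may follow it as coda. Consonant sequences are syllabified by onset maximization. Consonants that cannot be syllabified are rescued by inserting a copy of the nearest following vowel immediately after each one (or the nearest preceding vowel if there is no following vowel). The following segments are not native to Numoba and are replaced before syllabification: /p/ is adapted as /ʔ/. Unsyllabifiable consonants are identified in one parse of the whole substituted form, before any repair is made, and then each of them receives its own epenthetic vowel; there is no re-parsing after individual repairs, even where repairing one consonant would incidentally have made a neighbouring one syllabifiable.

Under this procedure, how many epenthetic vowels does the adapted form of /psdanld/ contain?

After substitution the input is /ʔsdanld/.
The unsyllabifiable consonants are /ʔ/, /l/, /d/; each receives one epenthetic vowel.

3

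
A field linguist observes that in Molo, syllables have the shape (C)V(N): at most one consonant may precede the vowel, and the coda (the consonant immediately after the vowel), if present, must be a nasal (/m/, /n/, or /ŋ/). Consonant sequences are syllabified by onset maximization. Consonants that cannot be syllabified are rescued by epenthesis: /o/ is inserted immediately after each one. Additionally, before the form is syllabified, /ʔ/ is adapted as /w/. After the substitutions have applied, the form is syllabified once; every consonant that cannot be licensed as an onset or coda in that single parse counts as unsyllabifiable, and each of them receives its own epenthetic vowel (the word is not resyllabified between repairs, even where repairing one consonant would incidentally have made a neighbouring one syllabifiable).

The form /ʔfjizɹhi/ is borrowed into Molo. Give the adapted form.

wofojizoɹohi

Substitution: /ʔ/ → /w/, giving /wfjizɹhi/.
Under (C)V(N), the unsyllabifiable consonants are /w/, /f/, /z/, /ɹ/ (only a nasal (/m/, /n/, or /ŋ/) is licensed in coda position; onsets are limited to one consonant).
Epenthesis after each stranded consonant: /w/ → /wo/, /f/ → /fo/, /z/ → /zo/, /ɹ/ → /ɹo/.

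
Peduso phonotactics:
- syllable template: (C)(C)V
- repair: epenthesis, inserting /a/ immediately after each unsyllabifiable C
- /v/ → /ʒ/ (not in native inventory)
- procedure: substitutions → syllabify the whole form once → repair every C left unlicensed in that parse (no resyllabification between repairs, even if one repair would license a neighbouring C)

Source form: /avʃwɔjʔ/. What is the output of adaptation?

aʒaʃwɔjaʔa

Substitution: /v/ → /ʒ/, giving /aʒʃwɔjʔ/.
Syllabifying with onset maximization leaves /ʒ/, /j/, /ʔ/ stranded (no codas are permitted; onsets may contain at most 2 consonants).
Inserting the epenthetic vowel yields /ʒ/ → /ʒa/, /j/ → /ja/, /ʔ/ → /ʔa/.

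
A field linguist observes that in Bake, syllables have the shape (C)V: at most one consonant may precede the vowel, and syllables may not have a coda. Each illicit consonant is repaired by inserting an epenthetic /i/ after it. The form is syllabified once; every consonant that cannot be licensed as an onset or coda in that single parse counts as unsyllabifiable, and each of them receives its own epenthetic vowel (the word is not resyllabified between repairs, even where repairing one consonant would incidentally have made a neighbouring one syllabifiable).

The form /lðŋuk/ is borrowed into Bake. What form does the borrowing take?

liðiŋuki

The consonants /l/, /ð/, /k/ cannot be parsed into a legal (C)V syllable (no codas are permitted; onsets are limited to one consonant).
Epenthesis after each stranded consonant: /l/ → /li/, /ð/ → /ði/, /k/ → /ki/.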